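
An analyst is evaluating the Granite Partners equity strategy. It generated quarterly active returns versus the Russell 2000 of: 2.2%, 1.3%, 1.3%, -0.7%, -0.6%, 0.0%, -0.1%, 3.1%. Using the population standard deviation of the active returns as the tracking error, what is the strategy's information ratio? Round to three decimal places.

r̄ = (2.2 + 1.3 + 1.3 − 0.7 − 0.6 + 0 − 0.1 + 3.1) / 8 = 6.50 / 8 = 0.8125%
Population σ = √[Σ(r − r̄)² / 8] = √[13.4088 / 8] = √1.6761 = 1.2946%
IR = r̄ / tracking error = 0.8125 / 1.2946 = 0.6276

0.628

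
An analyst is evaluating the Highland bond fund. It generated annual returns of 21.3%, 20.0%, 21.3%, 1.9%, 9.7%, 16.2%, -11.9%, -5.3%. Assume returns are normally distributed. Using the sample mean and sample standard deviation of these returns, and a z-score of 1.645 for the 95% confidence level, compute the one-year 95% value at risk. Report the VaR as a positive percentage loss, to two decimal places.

r̄ = (21.3 + 20 + 21.3 + 1.9 + 9.7 + 16.2 − 11.9 − 5.3) / 8 = 9.1500%
Σ(r − r̄)² = (21.3 − 9.1500)² + (20 − 9.1500)² + (21.3 − 9.1500)² + … = 1167.4400
sample σ = √(1167.4400 / 7) = √166.7771 = 12.9142%
VaR = −(r̄ − z·σ) = −(9.1500 − 1.645 × 12.9142) = −(-12.0939) = 12.0939%

12.09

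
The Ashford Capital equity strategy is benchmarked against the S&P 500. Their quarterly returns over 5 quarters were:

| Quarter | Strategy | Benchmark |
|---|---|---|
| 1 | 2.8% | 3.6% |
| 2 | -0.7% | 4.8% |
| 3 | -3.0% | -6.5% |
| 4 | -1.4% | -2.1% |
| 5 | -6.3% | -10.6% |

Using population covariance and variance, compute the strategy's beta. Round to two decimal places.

r̄p = -1.7200%,  r̄m = -2.1600%
Cov = Σ(rp − r̄p)(rm − r̄m) / 5 = 15.4728
Var(rm) = Σ(rm − r̄m)² / 5 = 34.3384
β = Cov / Var = 15.4728 / 34.3384 = 0.4506

0.45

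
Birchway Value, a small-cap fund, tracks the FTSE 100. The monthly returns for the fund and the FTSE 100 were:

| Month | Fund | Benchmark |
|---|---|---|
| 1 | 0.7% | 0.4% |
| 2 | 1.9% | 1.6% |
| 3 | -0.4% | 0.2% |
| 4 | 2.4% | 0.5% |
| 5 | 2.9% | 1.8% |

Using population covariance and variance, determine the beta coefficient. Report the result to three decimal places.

r̄p = 1.5000%,  r̄m = 0.9000%
Cov = Σ(rp − r̄p)(rm − r̄m) / 5 = 0.5820
Var(rm) = Σ(rm − r̄m)² / 5 = 0.4400
β = Cov / Var = 0.5820 / 0.4400 = 1.3227

1.323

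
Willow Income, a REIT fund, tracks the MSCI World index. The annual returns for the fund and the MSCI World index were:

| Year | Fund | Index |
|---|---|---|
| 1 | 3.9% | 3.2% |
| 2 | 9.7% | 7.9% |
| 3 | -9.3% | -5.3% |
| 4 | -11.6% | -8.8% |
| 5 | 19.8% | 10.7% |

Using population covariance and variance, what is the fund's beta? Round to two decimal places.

1.54

r̄p = 2.5000%,  r̄m = 1.5400%
Cov = Σ(rp − r̄p)(rm − r̄m) / 5 = 86.6180
Var(rm) = Σ(rm − r̄m)² / 5 = 56.1624
β = Cov / Var = 86.6180 / 56.1624 = 1.5423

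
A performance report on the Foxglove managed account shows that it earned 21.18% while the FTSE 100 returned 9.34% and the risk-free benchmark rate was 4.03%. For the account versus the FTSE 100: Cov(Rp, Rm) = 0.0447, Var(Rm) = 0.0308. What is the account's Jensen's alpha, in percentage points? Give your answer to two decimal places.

9.44

β = Cov / Var = 0.0447 / 0.0308 = 1.4513
E[R] = Rf + β(Rm − Rf) = 4.03% + 1.4513 × (9.34% − 4.03%) = 11.7364%
α = Rp − E[R] = 21.18% − 11.7364% = 9.4436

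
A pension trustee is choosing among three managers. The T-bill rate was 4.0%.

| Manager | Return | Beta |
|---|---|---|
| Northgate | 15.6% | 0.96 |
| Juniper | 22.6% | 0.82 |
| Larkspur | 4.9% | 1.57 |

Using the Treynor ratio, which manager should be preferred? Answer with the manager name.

Juniper

Northgate: Treynor = (15.6% − 4.0%) / 0.96 = 12.083
Juniper: Treynor = (22.6% − 4.0%) / 0.82 = 22.683
Larkspur: Treynor = (4.9% − 4.0%) / 1.57 = 0.573
Highest: Juniper (22.683).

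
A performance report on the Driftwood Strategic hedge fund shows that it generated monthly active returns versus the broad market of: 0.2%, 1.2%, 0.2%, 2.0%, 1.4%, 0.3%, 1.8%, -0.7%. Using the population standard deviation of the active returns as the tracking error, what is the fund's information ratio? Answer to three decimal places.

0.910

Mean return r̄ = 6.40 / 8 = 0.8000%
Σ(r − r̄)² = 6.1800; population σ = √(6.1800/8) = 0.8789%
IR = r̄ / tracking error = 0.8000 / 0.8789 = 0.9102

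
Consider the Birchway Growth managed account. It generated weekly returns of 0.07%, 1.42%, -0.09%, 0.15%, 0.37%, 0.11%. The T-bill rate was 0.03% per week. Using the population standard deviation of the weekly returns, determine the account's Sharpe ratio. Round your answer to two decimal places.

0.61

r̄ = (0.07 + 1.42 − 0.09 + 0.15 + 0.37 + 0.11) / 6 = 0.3383%
Population std dev = √[1.5141 / 6] = 0.5023%
Sharpe = (r̄ − rf) / σ = (0.3383 − 0.03) / 0.5023 = 0.3083 / 0.5023 = 0.6138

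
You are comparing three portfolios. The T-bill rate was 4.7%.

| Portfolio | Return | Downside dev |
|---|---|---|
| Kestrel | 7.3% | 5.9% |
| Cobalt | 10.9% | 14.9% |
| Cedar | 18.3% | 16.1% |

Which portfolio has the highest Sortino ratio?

Cedar

Kestrel: Sortino ratio = (7.3% − 4.7%) / 5.9% = 0.441
Cobalt: Sortino ratio = (10.9% − 4.7%) / 14.9% = 0.416
Cedar: Sortino ratio = (18.3% − 4.7%) / 16.1% = 0.845
Highest: Cedar (0.845).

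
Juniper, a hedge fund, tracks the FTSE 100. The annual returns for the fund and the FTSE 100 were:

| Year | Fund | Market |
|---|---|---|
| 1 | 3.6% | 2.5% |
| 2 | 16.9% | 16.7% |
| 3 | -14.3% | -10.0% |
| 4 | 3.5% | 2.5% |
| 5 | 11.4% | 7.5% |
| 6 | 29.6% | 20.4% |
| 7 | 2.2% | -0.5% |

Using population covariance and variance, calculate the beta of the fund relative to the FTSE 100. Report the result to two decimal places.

r̄p = 7.5571%,  r̄m = 5.5857%
Cov = Σ(rp − r̄p)(rm − r̄m) / 7 = 119.3908
Var(rm) = Σ(rm − r̄m)² / 7 = 92.2355
β = Cov / Var = 119.3908 / 92.2355 = 1.2944

1.29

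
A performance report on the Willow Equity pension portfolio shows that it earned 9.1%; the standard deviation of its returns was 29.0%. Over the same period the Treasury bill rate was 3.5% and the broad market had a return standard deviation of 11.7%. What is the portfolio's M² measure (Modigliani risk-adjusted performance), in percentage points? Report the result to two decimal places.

5.76

Sharpe = (Rp − Rf) / σp = (9.1% − 3.5%) / 29.0% = 0.1931
M² = Rf + Sharpe × σm = 3.5% + 0.1931 × 11.7% = 5.7593%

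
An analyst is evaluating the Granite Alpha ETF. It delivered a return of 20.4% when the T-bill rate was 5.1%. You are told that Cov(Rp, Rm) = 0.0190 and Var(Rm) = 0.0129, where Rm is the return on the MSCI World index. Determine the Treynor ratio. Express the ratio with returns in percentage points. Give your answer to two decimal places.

β = Cov / Var = 0.0190 / 0.0129 = 1.4729
Treynor = (Rp − Rf) / β = (20.4% − 5.1%) / 1.4729 = 15.30 / 1.4729 = 10.3877

10.39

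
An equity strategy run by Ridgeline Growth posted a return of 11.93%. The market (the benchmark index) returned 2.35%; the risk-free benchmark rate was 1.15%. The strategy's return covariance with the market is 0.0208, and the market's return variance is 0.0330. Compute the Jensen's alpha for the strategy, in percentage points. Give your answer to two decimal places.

10.02

β = Cov / Var = 0.0208 / 0.0330 = 0.6303
E[R] = Rf + β(Rm − Rf) = 1.15% + 0.6303 × (2.35% − 1.15%) = 1.9064%
α = Rp − E[R] = 11.93% − 1.9064% = 10.0236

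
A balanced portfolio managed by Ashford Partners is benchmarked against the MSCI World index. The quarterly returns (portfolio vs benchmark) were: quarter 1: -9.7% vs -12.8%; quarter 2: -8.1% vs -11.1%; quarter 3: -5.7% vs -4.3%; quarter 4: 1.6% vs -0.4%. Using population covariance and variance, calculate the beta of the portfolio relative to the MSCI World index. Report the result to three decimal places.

r̄p = -5.4750%,  r̄m = -7.1500%
Cov = Σ(rp − r̄p)(rm − r̄m) / 4 = 20.3388
Var(rm) = Σ(rm − r̄m)² / 4 = 25.3025
β = Cov / Var = 20.3388 / 25.3025 = 0.8038

0.804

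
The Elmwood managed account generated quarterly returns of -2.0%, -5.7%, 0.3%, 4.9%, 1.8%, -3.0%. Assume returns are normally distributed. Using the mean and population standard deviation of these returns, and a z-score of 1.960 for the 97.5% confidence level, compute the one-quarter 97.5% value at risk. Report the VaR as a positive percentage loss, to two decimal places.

r̄ = (-2 − 5.7 + 0.3 + 4.9 + 1.8 − 3) / 6 = -0.6167%
Σ(r − r̄)² = 70.5483; population σ = √(70.5483/6) = 3.4290%
VaR = −(r̄ − z·σ) = −(-0.6167 − 1.960 × 3.4290) = −(-7.3375) = 7.3375%

7.34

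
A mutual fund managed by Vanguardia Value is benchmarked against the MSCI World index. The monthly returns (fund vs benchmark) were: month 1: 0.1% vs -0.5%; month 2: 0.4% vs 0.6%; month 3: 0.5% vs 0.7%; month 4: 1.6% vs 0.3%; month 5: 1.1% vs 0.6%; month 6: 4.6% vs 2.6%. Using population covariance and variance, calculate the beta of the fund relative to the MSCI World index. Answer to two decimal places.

1.47

r̄p = 1.3833%,  r̄m = 0.7167%
Cov = Σ(rp − r̄p)(rm − r̄m) / 6 = 1.2819
Var(rm) = Σ(rm − r̄m)² / 6 = 0.8714
β = Cov / Var = 1.2819 / 0.8714 = 1.4711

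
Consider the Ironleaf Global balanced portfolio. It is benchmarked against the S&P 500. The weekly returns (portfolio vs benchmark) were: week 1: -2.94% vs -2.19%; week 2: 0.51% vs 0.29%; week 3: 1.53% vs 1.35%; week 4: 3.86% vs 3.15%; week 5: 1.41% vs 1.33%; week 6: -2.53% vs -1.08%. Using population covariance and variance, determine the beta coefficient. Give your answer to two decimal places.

r̄p = 0.3067%,  r̄m = 0.4750%
Cov = Σ(rp − r̄p)(rm − r̄m) / 6 = 4.0908
Var(rm) = Σ(rm − r̄m)² / 6 = 3.0345
β = Cov / Var = 4.0908 / 3.0345 = 1.3481

1.35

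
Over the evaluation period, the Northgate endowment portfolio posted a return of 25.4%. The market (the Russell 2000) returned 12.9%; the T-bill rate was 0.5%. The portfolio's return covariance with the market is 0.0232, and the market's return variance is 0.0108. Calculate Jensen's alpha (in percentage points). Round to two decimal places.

β = Cov / Var = 0.0232 / 0.0108 = 2.1481
E[R] = Rf + β(Rm − Rf) = 0.5% + 2.1481 × (12.9% − 0.5%) = 27.1364%
α = Rp − E[R] = 25.4% − 27.1364% = -1.7364

-1.74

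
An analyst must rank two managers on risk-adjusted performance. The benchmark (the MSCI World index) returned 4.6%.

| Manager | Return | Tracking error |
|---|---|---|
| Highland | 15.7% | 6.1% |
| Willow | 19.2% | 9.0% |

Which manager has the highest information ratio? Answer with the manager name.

Highland

Highland: IR = (15.7% − 4.6%) / 6.1% = 1.820
Willow: IR = (19.2% − 4.6%) / 9.0% = 1.622
Highest: Highland (1.820).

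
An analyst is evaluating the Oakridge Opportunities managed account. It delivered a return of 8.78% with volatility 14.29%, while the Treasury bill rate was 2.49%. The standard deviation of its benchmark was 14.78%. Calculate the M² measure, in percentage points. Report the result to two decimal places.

9.00

Sharpe = (Rp − Rf) / σp = (8.78% − 2.49%) / 14.29% = 0.4402
M² = Rf + Sharpe × σm = 2.49% + 0.4402 × 14.78% = 8.9962%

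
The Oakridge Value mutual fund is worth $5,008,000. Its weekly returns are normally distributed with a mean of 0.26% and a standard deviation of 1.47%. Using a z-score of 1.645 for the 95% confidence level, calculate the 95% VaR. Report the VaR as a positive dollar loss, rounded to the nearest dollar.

Return at the 95% tail: μ − z·σ = 0.26% − 1.645 × 1.47% = 0.26 − 2.41815 = -2.15815%
VaR = −(-2.15815%) × $5,008,000 = 2.15815% × $5,008,000 = $108,080

$108,080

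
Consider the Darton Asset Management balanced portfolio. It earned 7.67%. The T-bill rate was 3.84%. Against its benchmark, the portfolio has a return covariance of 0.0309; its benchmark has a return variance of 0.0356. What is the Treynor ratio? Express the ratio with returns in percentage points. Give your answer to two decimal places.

4.41

β = Cov / Var = 0.0309 / 0.0356 = 0.8680
Treynor = (Rp − Rf) / β = (7.67% − 3.84%) / 0.8680 = 3.83 / 0.8680 = 4.4124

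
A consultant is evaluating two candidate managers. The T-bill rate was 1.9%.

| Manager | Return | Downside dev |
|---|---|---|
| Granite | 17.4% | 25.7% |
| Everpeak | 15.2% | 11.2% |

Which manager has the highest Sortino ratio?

Granite: Sortino ratio = (17.4% − 1.9%) / 25.7% = 0.603
Everpeak: Sortino ratio = (15.2% − 1.9%) / 11.2% = 1.188
Highest: Everpeak (1.188).

Everpeak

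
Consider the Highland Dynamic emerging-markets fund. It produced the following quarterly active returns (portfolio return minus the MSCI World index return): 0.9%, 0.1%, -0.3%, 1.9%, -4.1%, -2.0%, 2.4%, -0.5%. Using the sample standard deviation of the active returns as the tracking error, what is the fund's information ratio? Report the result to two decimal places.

-0.10

Mean return r̄ = -1.60 / 8 = -0.2000%
Σ(r − r̄)² = (0.9 − (-0.2000))² + (0.1 − (-0.2000))² + (-0.3 − (-0.2000))² + … = 31.0200
σ = √[31.0200 / 7] = 2.1051%
IR = r̄ / tracking error = -0.2000 / 2.1051 = -0.0950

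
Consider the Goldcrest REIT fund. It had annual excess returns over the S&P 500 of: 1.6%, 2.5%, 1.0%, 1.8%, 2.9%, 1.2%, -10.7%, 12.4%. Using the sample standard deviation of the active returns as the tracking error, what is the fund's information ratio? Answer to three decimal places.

Mean return r̄ = 12.70 / 8 = 1.5875%
Sample std dev = √[270.9888 / 7] = 6.2220%
IR = r̄ / tracking error = 1.5875 / 6.2220 = 0.2551

0.255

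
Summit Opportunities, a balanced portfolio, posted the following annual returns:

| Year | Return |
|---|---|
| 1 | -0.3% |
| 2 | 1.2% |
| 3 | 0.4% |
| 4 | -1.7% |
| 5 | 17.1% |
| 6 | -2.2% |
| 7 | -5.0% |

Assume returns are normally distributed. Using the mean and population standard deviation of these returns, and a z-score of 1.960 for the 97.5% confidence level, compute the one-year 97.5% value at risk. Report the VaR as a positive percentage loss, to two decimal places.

11.77

μ = (-0.3 + 1.2 + 0.4 − 1.7 + 17.1 − 2.2 − 5) / 7 = 9.50 / 7 = 1.3571%
Population std dev = √[313.9371 / 7] = 6.6969%
VaR = −(μ − z·σ) = −(1.3571 − 1.960 × 6.6969) = −(-11.7688) = 11.7688%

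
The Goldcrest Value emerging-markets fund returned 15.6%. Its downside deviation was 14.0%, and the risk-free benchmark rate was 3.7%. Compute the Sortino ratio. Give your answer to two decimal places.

Sortino = (Rp − Rf) / σd = (15.6% − 3.7%) / 14.0% = 11.90% / 14.0% = 0.8500

0.85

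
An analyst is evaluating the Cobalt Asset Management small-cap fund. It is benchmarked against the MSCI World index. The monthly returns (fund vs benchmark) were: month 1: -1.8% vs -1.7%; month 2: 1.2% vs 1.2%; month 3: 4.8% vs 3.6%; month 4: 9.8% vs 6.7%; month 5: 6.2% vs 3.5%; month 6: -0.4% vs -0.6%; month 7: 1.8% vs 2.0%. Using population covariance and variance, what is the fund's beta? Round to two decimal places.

1.41

r̄p = 3.0857%,  r̄m = 2.1000%
Cov = Σ(rp − r̄p)(rm − r̄m) / 7 = 9.6600
Var(rm) = Σ(rm − r̄m)² / 7 = 6.8457
β = Cov / Var = 9.6600 / 6.8457 = 1.4111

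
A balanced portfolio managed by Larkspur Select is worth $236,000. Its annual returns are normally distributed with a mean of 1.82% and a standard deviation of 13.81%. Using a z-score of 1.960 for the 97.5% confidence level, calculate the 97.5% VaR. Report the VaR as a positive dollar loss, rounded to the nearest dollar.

$59,584

Return at the 97.5% tail: μ − z·σ = 1.82% − 1.960 × 13.81% = 1.82 − 27.0676 = -25.2476%
VaR = −(-25.2476%) × $236,000 = 25.2476% × $236,000 = $59,584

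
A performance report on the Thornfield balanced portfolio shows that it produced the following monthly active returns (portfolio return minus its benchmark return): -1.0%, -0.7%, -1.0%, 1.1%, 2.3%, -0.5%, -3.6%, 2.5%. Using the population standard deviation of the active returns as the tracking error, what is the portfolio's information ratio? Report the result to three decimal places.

r̄ = (-1 − 0.7 − 1 + 1.1 + 2.3 − 0.5 − 3.6 + 2.5) / 8 = -0.1125%
Population σ = √[Σ(r − r̄)² / 8] = √[28.3488 / 8] = √3.5436 = 1.8824%
IR = r̄ / tracking error = -0.1125 / 1.8824 = -0.0598

-0.060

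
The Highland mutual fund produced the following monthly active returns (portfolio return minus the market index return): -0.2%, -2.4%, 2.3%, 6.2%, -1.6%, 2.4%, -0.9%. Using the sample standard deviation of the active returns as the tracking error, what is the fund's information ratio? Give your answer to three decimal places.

0.277

Mean return r̄ = 5.80 / 7 = 0.8286%
Σ(r − r̄)² = (-0.2 − 0.8286)² + (-2.4 − 0.8286)² + (2.3 − 0.8286)² + … = 53.8543
sample σ = √(53.8543 / 6) = √8.9757 = 2.9959%
IR = r̄ / tracking error = 0.8286 / 2.9959 = 0.2766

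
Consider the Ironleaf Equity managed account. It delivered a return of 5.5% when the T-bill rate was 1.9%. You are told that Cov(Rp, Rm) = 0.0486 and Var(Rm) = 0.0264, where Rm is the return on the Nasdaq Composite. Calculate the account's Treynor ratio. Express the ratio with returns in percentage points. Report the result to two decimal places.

1.96

β = Cov / Var = 0.0486 / 0.0264 = 1.8409
Treynor = (Rp − Rf) / β = (5.5% − 1.9%) / 1.8409 = 3.60 / 1.8409 = 1.9556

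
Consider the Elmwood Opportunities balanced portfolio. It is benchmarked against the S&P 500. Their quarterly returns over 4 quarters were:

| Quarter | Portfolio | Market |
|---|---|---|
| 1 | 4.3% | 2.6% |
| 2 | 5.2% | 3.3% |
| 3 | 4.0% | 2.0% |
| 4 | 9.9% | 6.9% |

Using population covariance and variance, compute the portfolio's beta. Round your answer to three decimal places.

r̄p = 5.8500%,  r̄m = 3.7000%
Cov = Σ(rp − r̄p)(rm − r̄m) / 4 = 4.5175
Var(rm) = Σ(rm − r̄m)² / 4 = 3.6250
β = Cov / Var = 4.5175 / 3.6250 = 1.2462

1.246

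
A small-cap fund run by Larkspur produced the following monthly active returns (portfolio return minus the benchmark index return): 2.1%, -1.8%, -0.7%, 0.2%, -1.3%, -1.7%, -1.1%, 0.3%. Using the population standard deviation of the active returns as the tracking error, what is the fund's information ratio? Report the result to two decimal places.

r̄ = (2.1 − 1.8 − 0.7 + 0.2 − 1.3 − 1.7 − 1.1 + 0.3) / 8 = -4.00 / 8 = -0.5000%
Σ(r − r̄)² = (2.1 − (-0.5000))² + (-1.8 − (-0.5000))² + (-0.7 − (-0.5000))² + … = 12.0600
population σ = √(12.0600 / 8) = √1.5075 = 1.2278%
IR = r̄ / tracking error = -0.5000 / 1.2278 = -0.4072

-0.41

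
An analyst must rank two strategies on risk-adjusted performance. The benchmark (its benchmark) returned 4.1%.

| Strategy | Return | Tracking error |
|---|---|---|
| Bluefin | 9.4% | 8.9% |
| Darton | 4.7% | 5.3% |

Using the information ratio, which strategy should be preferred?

Bluefin: IR = (9.4% − 4.1%) / 8.9% = 0.596
Darton: IR = (4.7% − 4.1%) / 5.3% = 0.113
Highest: Bluefin (0.596).

Bluefin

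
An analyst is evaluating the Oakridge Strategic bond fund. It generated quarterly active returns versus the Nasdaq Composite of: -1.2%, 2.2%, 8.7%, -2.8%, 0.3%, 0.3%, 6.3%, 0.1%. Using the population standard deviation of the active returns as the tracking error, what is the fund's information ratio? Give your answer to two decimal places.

Mean return r̄ = 13.90 / 8 = 1.7375%
Σ(r − r̄)² = (-1.2 − 1.7375)² + (2.2 − 1.7375)² + … = 105.5388
σ = √[105.5388 / 8] = 3.6321%
IR = r̄ / tracking error = 1.7375 / 3.6321 = 0.4784

0.48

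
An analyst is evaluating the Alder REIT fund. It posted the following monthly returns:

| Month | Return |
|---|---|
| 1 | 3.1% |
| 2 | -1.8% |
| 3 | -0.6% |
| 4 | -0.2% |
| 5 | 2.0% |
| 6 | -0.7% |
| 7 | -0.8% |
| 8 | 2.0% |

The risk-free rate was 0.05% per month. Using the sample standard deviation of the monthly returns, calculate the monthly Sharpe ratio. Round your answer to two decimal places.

Mean return μ = 3.00 / 8 = 0.3750%
Sample std dev = √[21.2550 / 7] = 1.7425%
Sharpe = (μ − rf) / σ = (0.3750 − 0.05) / 1.7425 = 0.3250 / 1.7425 = 0.1865

0.19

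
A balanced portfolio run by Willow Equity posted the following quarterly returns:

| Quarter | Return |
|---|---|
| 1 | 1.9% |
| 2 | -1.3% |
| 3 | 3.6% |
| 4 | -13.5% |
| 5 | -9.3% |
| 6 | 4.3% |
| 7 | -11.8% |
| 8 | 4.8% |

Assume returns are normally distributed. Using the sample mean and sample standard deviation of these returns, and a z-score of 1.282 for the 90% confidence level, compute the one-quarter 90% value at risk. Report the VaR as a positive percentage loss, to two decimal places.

r̄ = (1.9 − 1.3 + 3.6 − 13.5 − 9.3 + 4.3 − 11.8 + 4.8) / 8 = -21.30 / 8 = -2.6625%
Sample std dev = √[411.0588 / 7] = 7.6631%
VaR = −(r̄ − z·σ) = −(-2.6625 − 1.282 × 7.6631) = −(-12.4866) = 12.4866%

12.49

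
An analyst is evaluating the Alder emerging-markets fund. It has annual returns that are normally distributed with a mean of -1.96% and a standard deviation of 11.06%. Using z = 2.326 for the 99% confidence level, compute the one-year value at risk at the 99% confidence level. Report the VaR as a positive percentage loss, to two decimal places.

VaR (as % loss) = −(μ − z·σ) = −(-1.96% − 2.326 × 11.06%) = −(-27.68556%) = 27.68556%

27.69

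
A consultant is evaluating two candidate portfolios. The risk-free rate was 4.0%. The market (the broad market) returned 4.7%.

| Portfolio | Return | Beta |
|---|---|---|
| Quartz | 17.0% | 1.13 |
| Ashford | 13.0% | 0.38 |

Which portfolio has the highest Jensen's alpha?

Quartz: α = 17.0% − [4.0% + 1.13 × (4.7% − 4.0%)] = 12.209
Ashford: α = 13.0% − [4.0% + 0.38 × (4.7% − 4.0%)] = 8.734
Highest: Quartz (12.209).

Quartz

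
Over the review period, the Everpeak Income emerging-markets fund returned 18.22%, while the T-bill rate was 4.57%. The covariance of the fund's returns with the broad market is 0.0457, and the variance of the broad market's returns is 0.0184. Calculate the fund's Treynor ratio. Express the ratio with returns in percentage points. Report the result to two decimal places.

5.50

β = Cov / Var = 0.0457 / 0.0184 = 2.4837
Treynor = (Rp − Rf) / β = (18.22% − 4.57%) / 2.4837 = 13.65 / 2.4837 = 5.4958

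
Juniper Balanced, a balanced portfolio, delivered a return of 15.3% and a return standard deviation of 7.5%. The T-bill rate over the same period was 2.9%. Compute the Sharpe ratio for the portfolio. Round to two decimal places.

1.65

Sharpe = (Rp − Rf) / σp = (15.3% − 2.9%) / 7.5% = 12.40% / 7.5% = 1.6533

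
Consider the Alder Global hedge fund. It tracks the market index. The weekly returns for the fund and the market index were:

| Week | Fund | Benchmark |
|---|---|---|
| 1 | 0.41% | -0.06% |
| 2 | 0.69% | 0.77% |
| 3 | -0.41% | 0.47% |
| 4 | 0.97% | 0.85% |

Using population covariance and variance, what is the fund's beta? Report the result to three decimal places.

0.581

r̄p = 0.4150%,  r̄m = 0.5075%
Cov = Σ(rp − r̄p)(rm − r̄m) / 4 = 0.0740
Var(rm) = Σ(rm − r̄m)² / 4 = 0.1274
β = Cov / Var = 0.0740 / 0.1274 = 0.5808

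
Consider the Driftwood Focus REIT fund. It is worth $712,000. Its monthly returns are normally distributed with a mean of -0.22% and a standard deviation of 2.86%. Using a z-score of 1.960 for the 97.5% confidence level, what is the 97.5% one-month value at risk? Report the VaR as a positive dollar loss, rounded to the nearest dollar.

$41,478

Return at the 97.5% tail: μ − z·σ = -0.22% − 1.960 × 2.86% = -0.22 − 5.6056 = -5.8256%
VaR = −(-5.8256%) × $712,000 = 5.8256% × $712,000 = $41,478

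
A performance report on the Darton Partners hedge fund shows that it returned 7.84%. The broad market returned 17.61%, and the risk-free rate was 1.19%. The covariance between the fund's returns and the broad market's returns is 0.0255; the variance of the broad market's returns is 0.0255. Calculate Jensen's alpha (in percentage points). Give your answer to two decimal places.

-9.77

β = Cov / Var = 0.0255 / 0.0255 = 1.0000
E[R] = Rf + β(Rm − Rf) = 1.19% + 1.0000 × (17.61% − 1.19%) = 17.6100%
α = Rp − E[R] = 7.84% − 17.6100% = -9.7700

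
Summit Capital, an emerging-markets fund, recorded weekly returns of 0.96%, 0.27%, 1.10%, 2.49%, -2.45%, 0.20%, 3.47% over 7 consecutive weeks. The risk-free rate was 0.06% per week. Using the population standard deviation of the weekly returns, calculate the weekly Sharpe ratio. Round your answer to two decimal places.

Mean return r̄ = 6.040 / 7 = 0.8629%
Population std dev = √[21.2763 / 7] = 1.7434%
Sharpe = (r̄ − rf) / σ = (0.8629 − 0.06) / 1.7434 = 0.8029 / 1.7434 = 0.4605

0.46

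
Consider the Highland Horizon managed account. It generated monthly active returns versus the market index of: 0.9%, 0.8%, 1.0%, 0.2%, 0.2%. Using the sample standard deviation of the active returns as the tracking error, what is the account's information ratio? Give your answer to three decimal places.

r̄ = (0.9 + 0.8 + 1 + 0.2 + 0.2) / 5 = 0.6200%
Σ(r − r̄)² = (0.9 − 0.6200)² + (0.8 − 0.6200)² + (1 − 0.6200)² + … = 0.6080
σ = √[0.6080 / 4] = 0.3899%
IR = r̄ / tracking error = 0.6200 / 0.3899 = 1.5902

1.590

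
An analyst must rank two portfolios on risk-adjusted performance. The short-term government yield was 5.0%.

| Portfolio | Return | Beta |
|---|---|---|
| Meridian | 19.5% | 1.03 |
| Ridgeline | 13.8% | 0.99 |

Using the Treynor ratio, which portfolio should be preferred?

Meridian

Meridian: Treynor = (19.5% − 5.0%) / 1.03 = 14.078
Ridgeline: Treynor = (13.8% − 5.0%) / 0.99 = 8.889
Highest: Meridian (14.078).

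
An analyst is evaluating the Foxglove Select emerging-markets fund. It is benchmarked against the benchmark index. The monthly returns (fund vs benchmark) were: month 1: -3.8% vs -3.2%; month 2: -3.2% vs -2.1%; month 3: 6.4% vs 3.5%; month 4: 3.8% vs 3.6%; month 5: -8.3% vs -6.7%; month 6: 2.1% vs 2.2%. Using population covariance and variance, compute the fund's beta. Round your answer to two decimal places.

1.29

r̄p = -0.5000%,  r̄m = -0.4500%
Cov = Σ(rp − r̄p)(rm − r̄m) / 6 = 18.9733
Var(rm) = Σ(rm − r̄m)² / 6 = 14.7292
β = Cov / Var = 18.9733 / 14.7292 = 1.2881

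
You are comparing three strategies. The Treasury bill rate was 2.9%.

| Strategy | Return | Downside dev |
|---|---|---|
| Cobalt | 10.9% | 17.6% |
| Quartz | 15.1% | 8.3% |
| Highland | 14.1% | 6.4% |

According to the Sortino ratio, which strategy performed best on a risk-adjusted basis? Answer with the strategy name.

Highland

Cobalt: Sortino ratio = (10.9% − 2.9%) / 17.6% = 0.455
Quartz: Sortino ratio = (15.1% − 2.9%) / 8.3% = 1.470
Highland: Sortino ratio = (14.1% − 2.9%) / 6.4% = 1.750
Highest: Highland (1.750).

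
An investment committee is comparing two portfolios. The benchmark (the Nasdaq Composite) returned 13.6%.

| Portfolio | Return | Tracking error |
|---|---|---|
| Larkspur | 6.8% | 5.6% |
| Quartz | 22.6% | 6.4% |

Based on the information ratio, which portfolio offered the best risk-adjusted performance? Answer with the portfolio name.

Larkspur: IR = (6.8% − 13.6%) / 5.6% = -1.214
Quartz: IR = (22.6% − 13.6%) / 6.4% = 1.406
Highest: Quartz (1.406).

Quartz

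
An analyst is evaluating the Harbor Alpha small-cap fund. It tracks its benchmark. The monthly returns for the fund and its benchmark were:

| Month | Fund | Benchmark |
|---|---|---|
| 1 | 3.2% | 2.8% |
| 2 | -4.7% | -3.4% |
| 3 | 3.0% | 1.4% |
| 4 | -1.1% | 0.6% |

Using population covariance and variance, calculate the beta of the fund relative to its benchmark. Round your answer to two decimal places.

r̄p = 0.1000%,  r̄m = 0.3500%
Cov = Σ(rp − r̄p)(rm − r̄m) / 4 = 7.0850
Var(rm) = Σ(rm − r̄m)² / 4 = 5.3075
β = Cov / Var = 7.0850 / 5.3075 = 1.3349

1.33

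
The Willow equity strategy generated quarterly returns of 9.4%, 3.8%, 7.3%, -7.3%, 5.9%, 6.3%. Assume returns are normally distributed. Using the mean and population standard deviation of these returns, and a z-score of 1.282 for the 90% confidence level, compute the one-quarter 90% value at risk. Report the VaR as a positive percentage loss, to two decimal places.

2.72

r̄ = (9.4 + 3.8 + 7.3 − 7.3 + 5.9 + 6.3) / 6 = 25.40 / 6 = 4.2333%
Population std dev = √[176.3533 / 6] = 5.4215%
VaR = −(r̄ − z·σ) = −(4.2333 − 1.282 × 5.4215) = −(-2.7171) = 2.7171%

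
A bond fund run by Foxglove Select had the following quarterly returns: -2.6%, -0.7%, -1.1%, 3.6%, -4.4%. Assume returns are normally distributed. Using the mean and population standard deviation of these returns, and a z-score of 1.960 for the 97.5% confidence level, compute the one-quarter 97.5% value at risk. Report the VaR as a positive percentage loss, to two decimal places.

μ = (-2.6 − 0.7 − 1.1 + 3.6 − 4.4) / 5 = -5.20 / 5 = -1.0400%
Population std dev = √[35.3720 / 5] = 2.6598%
VaR = −(μ − z·σ) = −(-1.0400 − 1.960 × 2.6598) = −(-6.2532) = 6.2532%

6.25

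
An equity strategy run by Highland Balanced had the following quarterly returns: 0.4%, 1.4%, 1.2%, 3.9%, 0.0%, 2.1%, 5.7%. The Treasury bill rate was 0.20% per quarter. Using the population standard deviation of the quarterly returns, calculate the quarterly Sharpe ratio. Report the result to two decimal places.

r̄ = (0.4 + 1.4 + 1.2 + 3.9 + 0 + 2.1 + 5.7) / 7 = 2.1000%
Population std dev = √[24.8000 / 7] = 1.8822%
Sharpe = (r̄ − rf) / σ = (2.1000 − 0.2) / 1.8822 = 1.9000 / 1.8822 = 1.0095

1.01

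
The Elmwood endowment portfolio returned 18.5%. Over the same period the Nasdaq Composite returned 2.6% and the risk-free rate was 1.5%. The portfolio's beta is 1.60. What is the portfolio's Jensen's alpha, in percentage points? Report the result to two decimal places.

CAPM expected return = Rf + β(Rm − Rf) = 1.5% + 1.60 × (2.6% − 1.5%) = 1.5 + 1.60 × 1.10 = 3.2600%
Jensen's α = Rp − E[R] = 18.5% − 3.2600% = 15.2400

15.24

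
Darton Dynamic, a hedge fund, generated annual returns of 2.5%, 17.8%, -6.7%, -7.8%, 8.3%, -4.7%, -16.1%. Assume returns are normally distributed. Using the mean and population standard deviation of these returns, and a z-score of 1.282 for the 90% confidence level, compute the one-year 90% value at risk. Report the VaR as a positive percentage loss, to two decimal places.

r̄ = (2.5 + 17.8 − 6.7 − 7.8 + 8.3 − 4.7 − 16.1) / 7 = -0.9571%
Σ(r − r̄)² = (2.5 − (-0.9571))² + (17.8 − (-0.9571))² + (-6.7 − (-0.9571))² + … = 772.5971
σ = √[772.5971 / 7] = 10.5058%
VaR = −(r̄ − z·σ) = −(-0.9571 − 1.282 × 10.5058) = −(-14.4255) = 14.4255%

14.43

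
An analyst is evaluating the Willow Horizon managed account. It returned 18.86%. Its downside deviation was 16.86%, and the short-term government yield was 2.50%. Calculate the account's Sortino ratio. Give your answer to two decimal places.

Sortino = (Rp − Rf) / σd = (18.86% − 2.50%) / 16.86% = 16.36% / 16.86% = 0.9703

0.97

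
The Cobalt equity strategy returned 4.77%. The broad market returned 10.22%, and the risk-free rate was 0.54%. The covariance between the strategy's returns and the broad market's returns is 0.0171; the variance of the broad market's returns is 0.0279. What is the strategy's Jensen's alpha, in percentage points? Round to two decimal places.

β = Cov / Var = 0.0171 / 0.0279 = 0.6129
E[R] = Rf + β(Rm − Rf) = 0.54% + 0.6129 × (10.22% − 0.54%) = 6.4729%
α = Rp − E[R] = 4.77% − 6.4729% = -1.7029

-1.70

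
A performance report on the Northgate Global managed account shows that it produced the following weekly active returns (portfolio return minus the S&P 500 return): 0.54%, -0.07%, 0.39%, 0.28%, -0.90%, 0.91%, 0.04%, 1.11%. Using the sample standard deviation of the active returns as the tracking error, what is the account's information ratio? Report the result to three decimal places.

r̄ = (0.54 − 0.07 + 0.39 + 0.28 − 0.9 + 0.91 + 0.04 + 1.11) / 8 = 0.2875%
Σ(r − r̄)² = (0.54 − 0.2875)² + (-0.07 − 0.2875)² + (0.39 − 0.2875)² + … = 2.7376
σ = √[2.7376 / 7] = 0.6254%
IR = r̄ / tracking error = 0.2875 / 0.6254 = 0.4597

0.460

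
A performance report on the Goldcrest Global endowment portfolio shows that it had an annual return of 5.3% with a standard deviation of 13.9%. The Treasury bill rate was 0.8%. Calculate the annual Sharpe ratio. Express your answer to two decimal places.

Sharpe = (Rp − Rf) / σp = (5.3% − 0.8%) / 13.9% = 4.50% / 13.9% = 0.3237

0.32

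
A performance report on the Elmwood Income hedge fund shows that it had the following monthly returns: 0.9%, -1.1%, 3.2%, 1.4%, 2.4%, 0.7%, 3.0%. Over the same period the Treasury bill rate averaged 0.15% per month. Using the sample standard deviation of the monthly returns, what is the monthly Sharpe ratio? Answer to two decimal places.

0.89

μ = (0.9 − 1.1 + 3.2 + 1.4 + 2.4 + 0.7 + 3) / 7 = 10.50 / 7 = 1.5000%
Sample std dev = √[13.7200 / 6] = 1.5122%
Sharpe = (μ − rf) / σ = (1.5000 − 0.15) / 1.5122 = 1.3500 / 1.5122 = 0.8927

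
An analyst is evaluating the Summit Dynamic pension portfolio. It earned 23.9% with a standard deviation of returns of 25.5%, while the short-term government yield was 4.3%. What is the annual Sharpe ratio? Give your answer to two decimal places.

0.77

Sharpe = (Rp − Rf) / σp = (23.9% − 4.3%) / 25.5% = 19.60% / 25.5% = 0.7686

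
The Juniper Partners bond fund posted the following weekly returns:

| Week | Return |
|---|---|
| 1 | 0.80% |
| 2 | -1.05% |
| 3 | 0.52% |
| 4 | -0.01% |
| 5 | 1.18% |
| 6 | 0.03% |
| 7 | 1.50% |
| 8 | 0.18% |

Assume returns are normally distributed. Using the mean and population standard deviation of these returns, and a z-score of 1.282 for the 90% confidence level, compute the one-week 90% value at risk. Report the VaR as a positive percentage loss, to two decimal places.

r̄ = (0.8 − 1.05 + 0.52 − 0.01 + 1.18 + 0.03 + 1.5 + 0.18) / 8 = 3.150 / 8 = 0.3938%
Population std dev = √[4.4484 / 8] = 0.7457%
VaR = −(r̄ − z·σ) = −(0.3938 − 1.282 × 0.7457) = −(-0.5622) = 0.5622%

0.56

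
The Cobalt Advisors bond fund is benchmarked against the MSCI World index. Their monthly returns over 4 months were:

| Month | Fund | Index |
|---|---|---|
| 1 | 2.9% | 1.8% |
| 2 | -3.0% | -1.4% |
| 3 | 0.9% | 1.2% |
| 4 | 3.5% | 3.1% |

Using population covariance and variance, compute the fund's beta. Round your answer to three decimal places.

r̄p = 1.0750%,  r̄m = 1.1750%
Cov = Σ(rp − r̄p)(rm − r̄m) / 4 = 4.0744
Var(rm) = Σ(rm − r̄m)² / 4 = 2.6819
β = Cov / Var = 4.0744 / 2.6819 = 1.5192

1.519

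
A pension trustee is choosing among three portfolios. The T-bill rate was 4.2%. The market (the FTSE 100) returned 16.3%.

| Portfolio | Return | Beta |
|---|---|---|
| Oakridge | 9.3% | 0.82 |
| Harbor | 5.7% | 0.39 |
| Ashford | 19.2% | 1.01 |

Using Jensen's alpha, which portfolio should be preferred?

Ashford

Oakridge: α = 9.3% − [4.2% + 0.82 × (16.3% − 4.2%)] = -4.822
Harbor: α = 5.7% − [4.2% + 0.39 × (16.3% − 4.2%)] = -3.219
Ashford: α = 19.2% − [4.2% + 1.01 × (16.3% − 4.2%)] = 2.779
Highest: Ashford (2.779).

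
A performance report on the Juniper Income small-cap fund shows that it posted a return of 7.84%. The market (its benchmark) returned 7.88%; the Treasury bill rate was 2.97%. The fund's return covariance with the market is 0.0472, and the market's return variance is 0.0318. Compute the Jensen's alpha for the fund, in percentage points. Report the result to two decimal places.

β = Cov / Var = 0.0472 / 0.0318 = 1.4843
E[R] = Rf + β(Rm − Rf) = 2.97% + 1.4843 × (7.88% − 2.97%) = 10.2579%
α = Rp − E[R] = 7.84% − 10.2579% = -2.4179

-2.42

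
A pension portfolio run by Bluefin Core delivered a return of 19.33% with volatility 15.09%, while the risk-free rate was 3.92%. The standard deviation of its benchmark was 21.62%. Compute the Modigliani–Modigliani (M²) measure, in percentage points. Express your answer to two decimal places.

26.00

Sharpe = (Rp − Rf) / σp = (19.33% − 3.92%) / 15.09% = 1.0212
M² = Rf + Sharpe × σm = 3.92% + 1.0212 × 21.62% = 25.9983%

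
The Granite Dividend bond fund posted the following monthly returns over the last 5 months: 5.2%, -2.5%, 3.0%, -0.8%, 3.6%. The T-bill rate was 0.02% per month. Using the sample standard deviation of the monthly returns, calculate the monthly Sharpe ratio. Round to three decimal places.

0.522

μ = (5.2 − 2.5 + 3 − 0.8 + 3.6) / 5 = 1.7000%
Sample σ = √[Σ(r − μ)² / 4] = √[41.4400 / 4] = √10.3600 = 3.2187%
Sharpe = (μ − rf) / σ = (1.7000 − 0.02) / 3.2187 = 1.6800 / 3.2187 = 0.5219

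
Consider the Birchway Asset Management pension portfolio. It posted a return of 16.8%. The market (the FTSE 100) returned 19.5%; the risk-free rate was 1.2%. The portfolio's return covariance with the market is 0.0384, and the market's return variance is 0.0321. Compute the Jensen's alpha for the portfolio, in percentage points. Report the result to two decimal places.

β = Cov / Var = 0.0384 / 0.0321 = 1.1963
E[R] = Rf + β(Rm − Rf) = 1.2% + 1.1963 × (19.5% − 1.2%) = 23.0923%
α = Rp − E[R] = 16.8% − 23.0923% = -6.2923

-6.29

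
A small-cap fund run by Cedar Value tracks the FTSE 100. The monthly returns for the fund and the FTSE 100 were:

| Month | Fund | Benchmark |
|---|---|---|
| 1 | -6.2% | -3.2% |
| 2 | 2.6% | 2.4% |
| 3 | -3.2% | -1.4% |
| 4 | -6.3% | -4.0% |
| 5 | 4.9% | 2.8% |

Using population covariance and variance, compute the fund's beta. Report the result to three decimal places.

1.618

r̄p = -1.6400%,  r̄m = -0.6800%
Cov = Σ(rp − r̄p)(rm − r̄m) / 5 = 12.7808
Var(rm) = Σ(rm − r̄m)² / 5 = 7.8976
β = Cov / Var = 12.7808 / 7.8976 = 1.6183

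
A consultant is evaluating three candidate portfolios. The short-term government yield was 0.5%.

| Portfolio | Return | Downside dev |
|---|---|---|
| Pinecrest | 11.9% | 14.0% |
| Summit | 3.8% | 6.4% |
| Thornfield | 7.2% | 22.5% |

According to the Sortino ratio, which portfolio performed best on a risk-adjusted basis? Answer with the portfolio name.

Pinecrest: Sortino ratio = (11.9% − 0.5%) / 14.0% = 0.814
Summit: Sortino ratio = (3.8% − 0.5%) / 6.4% = 0.516
Thornfield: Sortino ratio = (7.2% − 0.5%) / 22.5% = 0.298
Highest: Pinecrest (0.814).

Pinecrest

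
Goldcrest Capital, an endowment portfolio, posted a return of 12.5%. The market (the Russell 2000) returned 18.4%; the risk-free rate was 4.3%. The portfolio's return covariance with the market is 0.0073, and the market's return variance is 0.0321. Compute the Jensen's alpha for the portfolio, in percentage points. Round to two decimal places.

β = Cov / Var = 0.0073 / 0.0321 = 0.2274
E[R] = Rf + β(Rm − Rf) = 4.3% + 0.2274 × (18.4% − 4.3%) = 7.5063%
α = Rp − E[R] = 12.5% − 7.5063% = 4.9937

4.99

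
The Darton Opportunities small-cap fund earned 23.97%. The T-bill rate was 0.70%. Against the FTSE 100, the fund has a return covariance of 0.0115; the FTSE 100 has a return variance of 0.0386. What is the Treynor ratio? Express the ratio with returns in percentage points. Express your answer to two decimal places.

β = Cov / Var = 0.0115 / 0.0386 = 0.2979
Treynor = (Rp − Rf) / β = (23.97% − 0.70%) / 0.2979 = 23.27 / 0.2979 = 78.1135

78.11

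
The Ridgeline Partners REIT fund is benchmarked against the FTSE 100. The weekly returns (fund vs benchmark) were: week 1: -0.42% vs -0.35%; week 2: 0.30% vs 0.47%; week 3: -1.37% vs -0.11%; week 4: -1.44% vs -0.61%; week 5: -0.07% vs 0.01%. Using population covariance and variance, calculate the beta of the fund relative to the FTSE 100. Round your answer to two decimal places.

1.46

r̄p = -0.6000%,  r̄m = -0.1180%
Cov = Σ(rp − r̄p)(rm − r̄m) / 5 = 0.1925
Var(rm) = Σ(rm − r̄m)² / 5 = 0.1316
β = Cov / Var = 0.1925 / 0.1316 = 1.4628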